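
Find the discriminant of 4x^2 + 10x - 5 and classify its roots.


D = b^2 - 4ac = (10)^2 - 4(4)(-5) = 100 + 80 = 180
Since D > 0: two distinct irrational roots


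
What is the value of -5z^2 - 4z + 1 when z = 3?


Using direct substitution:
  -5 * (3)^2 = -45
  -4 * (3)^1 = -12
  constant: 1
Sum = -45 - 12 + 1 = -56


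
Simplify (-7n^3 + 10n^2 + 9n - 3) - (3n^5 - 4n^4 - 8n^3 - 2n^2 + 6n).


Distribute the minus sign:
  (-7n^3 + 10n^2 + 9n - 3)
- (3n^5 - 4n^4 - 8n^3 - 2n^2 + 6n)
Negate second polynomial: -3n^5 + 4n^4 + 8n^3 + 2n^2 - 6n
Add: -3n^5 + 4n^4 + n^3 + 12n^2 + 3n - 3


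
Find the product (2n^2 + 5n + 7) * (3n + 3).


Distribute each term of the first polynomial:
  (2n^2)(3n + 3) = 6n^3 + 6n^2
  (5n)(3n + 3) = 15n^2 + 15n
  (7)(3n + 3) = 21n + 21
Sum: 6n^3 + 21n^2 + 36n + 21


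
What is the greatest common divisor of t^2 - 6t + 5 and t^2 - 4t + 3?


Factor each:
  t^2 - 6t + 5 = (t - 1)(t - 5)
  t^2 - 4t + 3 = (t - 1)(t - 3)
Common monic factor: t - 1


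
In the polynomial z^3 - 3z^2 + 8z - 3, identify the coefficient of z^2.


Read off the coefficient of z^2: -3


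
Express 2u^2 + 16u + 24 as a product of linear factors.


Roots satisfy r1 + r2 = -b/a = -8 and r1*r2 = c/a = 12.
So r1 = -6, r2 = -2.
2u^2 + 16u + 24 = 2(u - r1)(u - r2) = 2(u + 6)(u + 2)


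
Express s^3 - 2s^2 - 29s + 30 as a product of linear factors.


Try integer roots (divisors of 30). s=1: p(1)=0.
Divide out (s - 1): quotient is s^2 - s - 30.
Factor the quadratic: (s - 6)(s + 5)
Result: (s - 1)(s - 6)(s + 5)


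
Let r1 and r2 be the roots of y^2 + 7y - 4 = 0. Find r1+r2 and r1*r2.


For ay^2+by+c=0: sum = -b/a, product = c/a.
a=1, b=7, c=-4
Sum = -(7)/1 = -7
Product = (-4)/1 = -4


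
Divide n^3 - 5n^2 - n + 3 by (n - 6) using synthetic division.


Synthetic division with c = 6. Coefficients: 1, -5, -1, 3
Bring down 1.
  1 * 6 = 6; 6 - 5 = 1
  1 * 6 = 6; 6 - 1 = 5
  5 * 6 = 30; 30 + 3 = 33
Quotient: n^2 + n + 5, Remainder: 33


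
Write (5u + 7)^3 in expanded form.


Expand (5u + 7)^3 by repeated multiplication:
  (5u + 7)^2 = 25u^2 + 70u + 49
= 125u^3 + 525u^2 + 735u + 343


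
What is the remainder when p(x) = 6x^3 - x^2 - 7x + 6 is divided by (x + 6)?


By the Remainder Theorem, the remainder equals p(-6):
  6*(-6)^3 = -1296
  -1*(-6)^2 = -36
  -7*(-6)^1 = 42
  constant: 6
Sum: -1296 - 36 + 42 + 6 = -1284


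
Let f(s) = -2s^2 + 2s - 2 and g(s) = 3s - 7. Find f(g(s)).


Substitute g(s) into f:
f(g(s)) = -2*(3s - 7)^2 + 2*(3s - 7) + (-2)
(3s - 7)^2 = 9s^2 - 42s + 49
Expand and combine: -18s^2 + 90s - 114


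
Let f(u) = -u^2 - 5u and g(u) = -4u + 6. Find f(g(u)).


Substitute g(u) into f:
f(g(u)) = -1*(-4u + 6)^2 + (-5)*(-4u + 6)
(-4u + 6)^2 = 16u^2 - 48u + 36
Expand and combine: -16u^2 + 68u - 66


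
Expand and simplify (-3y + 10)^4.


Expand (-3y + 10)^4 by repeated multiplication:
  (-3y + 10)^2 = 9y^2 - 60y + 100
  (-3y + 10)^3 = -27y^3 + 270y^2 - 900y + 1000
= 81y^4 - 1080y^3 + 5400y^2 - 12000y + 10000


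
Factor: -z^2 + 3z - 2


Roots satisfy r1 + r2 = -b/a = 3 and r1*r2 = c/a = 2.
So r1 = 2, r2 = 1.
-z^2 + 3z - 2 = -(z - r1)(z - r2) = -(z - 2)(z - 1)


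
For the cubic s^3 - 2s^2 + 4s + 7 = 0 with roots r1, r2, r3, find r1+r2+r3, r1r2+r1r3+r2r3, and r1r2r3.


Monic cubic s^3+bs^2+cs+d=0: sum=-b, pairwise sum=c, product=-d.
b=-2, c=4, d=7
r1+r2+r3 = 2
r1r2+r1r3+r2r3 = 4
r1r2r3 = -7


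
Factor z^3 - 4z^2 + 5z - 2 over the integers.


Try integer roots (divisors of -2). z=1: p(1)=0.
Divide out (z - 1): quotient is z^2 - 3z + 2.
Factor the quadratic: (z - 2)(z - 1)
Result: (z - 1)(z - 2)(z - 1)


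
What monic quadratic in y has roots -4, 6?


p(y) = (y + 4)(y - 6)
Expand: y^2 - 2y - 24


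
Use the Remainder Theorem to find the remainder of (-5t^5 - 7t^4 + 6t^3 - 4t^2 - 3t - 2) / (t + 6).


By the Remainder Theorem, the remainder equals p(-6):
  -5*(-6)^5 = 38880
  -7*(-6)^4 = -9072
  6*(-6)^3 = -1296
  -4*(-6)^2 = -144
  -3*(-6)^1 = 18
  constant: -2
Sum: 38880 - 9072 - 1296 - 144 + 18 - 2 = 28384


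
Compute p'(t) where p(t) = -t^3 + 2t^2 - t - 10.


Apply the power rule term by term:
  d/dt(-t^3) = -3t^2
  d/dt(2t^2) = 4t
  d/dt(-t) = -1
  d/dt(-10) = 0
p'(t) = -3t^2 + 4t - 1


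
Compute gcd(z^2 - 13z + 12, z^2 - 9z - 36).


Factor each:
  z^2 - 13z + 12 = (z - 12)(z - 1)
  z^2 - 9z - 36 = (z - 12)(z + 3)
Common monic factor: z - 12


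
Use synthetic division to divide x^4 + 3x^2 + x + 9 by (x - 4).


Synthetic division with c = 4. Coefficients: 1, 0, 3, 1, 9
Bring down 1.
  1 * 4 = 4; 4 + 0 = 4
  4 * 4 = 16; 16 + 3 = 19
  19 * 4 = 76; 76 + 1 = 77
  77 * 4 = 308; 308 + 9 = 317
Quotient: x^3 + 4x^2 + 19x + 77, Remainder: 317


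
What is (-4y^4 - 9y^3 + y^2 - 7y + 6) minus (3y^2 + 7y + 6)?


Distribute the minus sign:
  (-4y^4 - 9y^3 + y^2 - 7y + 6)
- (3y^2 + 7y + 6)
Negate second polynomial: -3y^2 - 7y - 6
Add: -4y^4 - 9y^3 - 2y^2 - 14y


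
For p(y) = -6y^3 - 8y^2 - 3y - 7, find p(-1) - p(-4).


p(-1) = -6
p(-4) = 261
p(-1) - p(-4) = -6 - 261 = -267


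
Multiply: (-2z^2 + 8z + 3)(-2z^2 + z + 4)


Distribute each term of the first polynomial:
  (-2z^2)(-2z^2 + z + 4) = 4z^4 - 2z^3 - 8z^2
  (8z)(-2z^2 + z + 4) = -16z^3 + 8z^2 + 32z
  (3)(-2z^2 + z + 4) = -6z^2 + 3z + 12
Sum: 4z^4 - 18z^3 - 6z^2 + 35z + 12


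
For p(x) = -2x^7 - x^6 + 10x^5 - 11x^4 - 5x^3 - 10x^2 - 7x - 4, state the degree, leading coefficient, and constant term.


Highest power of x is 7, with coefficient -2. Constant term is -4.
Degree = 7, leading coefficient = -2, constant term = -4


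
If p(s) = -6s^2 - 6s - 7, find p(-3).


Using direct substitution:
  -6 * (-3)^2 = -54
  -6 * (-3)^1 = 18
  constant: -7
Sum = -54 + 18 - 7 = -43


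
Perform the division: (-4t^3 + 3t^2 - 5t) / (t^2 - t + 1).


(-4t^3 + 3t^2 - 5t) / (t^2 - t + 1)
Step 1: -4t * (t^2 - t + 1) = -4t^3 + 4t^2 - 4t; subtract.
Step 2: -1 * (t^2 - t + 1) = -t^2 + t - 1; subtract.
Quotient: -4t - 1, Remainder: -2t + 1


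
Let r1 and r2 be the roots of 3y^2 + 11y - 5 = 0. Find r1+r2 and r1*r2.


For ay^2+by+c=0: sum = -b/a, product = c/a.
a=3, b=11, c=-5
Sum = -(11)/3 = -11/3
Product = (-5)/3 = -5/3


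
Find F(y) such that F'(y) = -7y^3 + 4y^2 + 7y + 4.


Reverse power rule on each term:
  ∫ -7y^3 dy = -(7/4)y^4
  ∫ 4y^2 dy = (4/3)y^3
  ∫ 7y dy = (7/2)y^2
  ∫ 4 dy = 4y
F(y) = -(7/4)y^4 + (4/3)y^3 + (7/2)y^2 + 4y + C


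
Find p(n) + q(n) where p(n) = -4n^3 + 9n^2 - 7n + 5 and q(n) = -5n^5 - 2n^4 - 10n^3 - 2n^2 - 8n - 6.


Align terms by degree and add:
  -4n^3 + 9n^2 - 7n + 5
  -5n^5 - 2n^4 - 10n^3 - 2n^2 - 8n - 6
= -5n^5 - 2n^4 - 14n^3 + 7n^2 - 15n - 1


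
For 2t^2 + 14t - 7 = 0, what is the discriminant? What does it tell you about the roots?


D = b^2 - 4ac = (14)^2 - 4(2)(-7) = 196 + 56 = 252
Since D > 0: two distinct irrational roots


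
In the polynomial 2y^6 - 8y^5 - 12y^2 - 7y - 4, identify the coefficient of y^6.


Read off the coefficient of y^6: 2


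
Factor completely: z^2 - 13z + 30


Roots satisfy r1 + r2 = -b/a = 13 and r1*r2 = c/a = 30.
So r1 = 3, r2 = 10.
z^2 - 13z + 30 = (z - r1)(z - r2) = (z - 3)(z - 10)


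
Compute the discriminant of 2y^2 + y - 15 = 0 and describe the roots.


D = b^2 - 4ac = (1)^2 - 4(2)(-15) = 1 + 120 = 121
Since D > 0: two distinct rational roots


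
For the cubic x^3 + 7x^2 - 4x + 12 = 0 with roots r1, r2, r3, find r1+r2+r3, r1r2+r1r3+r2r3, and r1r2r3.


Monic cubic x^3+bx^2+cx+d=0: sum=-b, pairwise sum=c, product=-d.
b=7, c=-4, d=12
r1+r2+r3 = -7
r1r2+r1r3+r2r3 = -4
r1r2r3 = -12


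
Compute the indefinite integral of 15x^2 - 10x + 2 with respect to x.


Reverse power rule on each term:
  ∫ 15x^2 dx = 5x^3
  ∫ -10x dx = -5x^2
  ∫ 2 dx = 2x
F(x) = 5x^3 - 5x^2 + 2x + C


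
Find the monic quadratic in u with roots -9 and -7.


p(u) = (u + 9)(u + 7)
Expand: u^2 + 16u + 63


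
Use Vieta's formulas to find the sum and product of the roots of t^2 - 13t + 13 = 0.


For at^2+bt+c=0: sum = -b/a, product = c/a.
a=1, b=-13, c=13
Sum = -(-13)/1 = 13
Product = (13)/1 = 13


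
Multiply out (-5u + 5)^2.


Expand (-5u + 5)^2 by repeated multiplication:
= 25u^2 - 50u + 25


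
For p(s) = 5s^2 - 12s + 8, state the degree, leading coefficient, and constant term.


Highest power of s is 2, with coefficient 5. Constant term is 8.
Degree = 2, leading coefficient = 5, constant term = 8


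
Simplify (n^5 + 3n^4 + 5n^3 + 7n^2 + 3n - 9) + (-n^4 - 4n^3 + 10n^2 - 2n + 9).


Align terms by degree and add:
  n^5 + 3n^4 + 5n^3 + 7n^2 + 3n - 9
  -n^4 - 4n^3 + 10n^2 - 2n + 9
= n^5 + 2n^4 + n^3 + 17n^2 + n


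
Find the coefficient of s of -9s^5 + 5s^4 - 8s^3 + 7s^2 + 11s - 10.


Read off the coefficient of s: 11


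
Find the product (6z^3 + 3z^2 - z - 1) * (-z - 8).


Distribute each term of the first polynomial:
  (6z^3)(-z - 8) = -6z^4 - 48z^3
  (3z^2)(-z - 8) = -3z^3 - 24z^2
  (-z)(-z - 8) = z^2 + 8z
  (-1)(-z - 8) = z + 8
Sum: -6z^4 - 51z^3 - 23z^2 + 9z + 8


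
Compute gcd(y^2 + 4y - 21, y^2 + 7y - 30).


Factor each:
  y^2 + 4y - 21 = (y - 3)(y + 7)
  y^2 + 7y - 30 = (y - 3)(y + 10)
Common monic factor: y - 3


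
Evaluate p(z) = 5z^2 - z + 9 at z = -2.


Using direct substitution:
  5 * (-2)^2 = 20
  -1 * (-2)^1 = 2
  constant: 9
Sum = 20 + 2 + 9 = 31


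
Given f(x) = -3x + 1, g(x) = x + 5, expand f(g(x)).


Substitute g(x) into f:
f(g(x)) = -3*(x + 5) + 1
Expand and combine: -3x - 14


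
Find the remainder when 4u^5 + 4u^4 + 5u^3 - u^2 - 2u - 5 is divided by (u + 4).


By the Remainder Theorem, the remainder equals p(-4):
  4*(-4)^5 = -4096
  4*(-4)^4 = 1024
  5*(-4)^3 = -320
  -1*(-4)^2 = -16
  -2*(-4)^1 = 8
  constant: -5
Sum: -4096 + 1024 - 320 - 16 + 8 - 5 = -3405


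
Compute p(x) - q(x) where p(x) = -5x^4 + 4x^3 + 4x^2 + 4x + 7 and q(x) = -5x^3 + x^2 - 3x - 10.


Distribute the minus sign:
  (-5x^4 + 4x^3 + 4x^2 + 4x + 7)
- (-5x^3 + x^2 - 3x - 10)
Negate second polynomial: 5x^3 - x^2 + 3x + 10
Add: -5x^4 + 9x^3 + 3x^2 + 7x + 17


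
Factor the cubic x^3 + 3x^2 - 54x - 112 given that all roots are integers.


Try integer roots (divisors of -112). x=-2: p(-2)=0.
Divide out (x + 2): quotient is x^2 + x - 56.
Factor the quadratic: (x - 7)(x + 8)
Result: (x + 2)(x - 7)(x + 8)


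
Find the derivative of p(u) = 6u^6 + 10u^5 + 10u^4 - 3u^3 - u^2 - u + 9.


Apply the power rule term by term:
  d/du(6u^6) = 36u^5
  d/du(10u^5) = 50u^4
  d/du(10u^4) = 40u^3
  d/du(-3u^3) = -9u^2
  d/du(-u^2) = -2u
  d/du(-u) = -1
  d/du(9) = 0
p'(u) = 36u^5 + 50u^4 + 40u^3 - 9u^2 - 2u - 1


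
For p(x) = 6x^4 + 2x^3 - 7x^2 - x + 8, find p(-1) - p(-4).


p(-1) = 6
p(-4) = 1308
p(-1) - p(-4) = 6 - 1308 = -1302


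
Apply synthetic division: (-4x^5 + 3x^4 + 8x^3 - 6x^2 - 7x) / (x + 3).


Synthetic division with c = -3. Coefficients: -4, 3, 8, -6, -7, 0
Bring down -4.
  -4 * -3 = 12; 12 + 3 = 15
  15 * -3 = -45; -45 + 8 = -37
  -37 * -3 = 111; 111 - 6 = 105
  105 * -3 = -315; -315 - 7 = -322
  -322 * -3 = 966; 966 + 0 = 966
Quotient: -4x^4 + 15x^3 - 37x^2 + 105x - 322, Remainder: 966


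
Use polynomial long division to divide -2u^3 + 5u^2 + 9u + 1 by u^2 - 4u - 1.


(-2u^3 + 5u^2 + 9u + 1) / (u^2 - 4u - 1)
Step 1: -2u * (u^2 - 4u - 1) = -2u^3 + 8u^2 + 2u; subtract.
Step 2: -3 * (u^2 - 4u - 1) = -3u^2 + 12u + 3; subtract.
Quotient: -2u - 3, Remainder: -5u - 2


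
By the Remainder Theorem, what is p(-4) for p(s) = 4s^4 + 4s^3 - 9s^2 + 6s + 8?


By the Remainder Theorem, the remainder equals p(-4):
  4*(-4)^4 = 1024
  4*(-4)^3 = -256
  -9*(-4)^2 = -144
  6*(-4)^1 = -24
  constant: 8
Sum: 1024 - 256 - 144 - 24 + 8 = 608


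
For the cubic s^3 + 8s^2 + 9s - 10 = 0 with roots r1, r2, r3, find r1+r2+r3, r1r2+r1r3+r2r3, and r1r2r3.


Monic cubic s^3+bs^2+cs+d=0: sum=-b, pairwise sum=c, product=-d.
b=8, c=9, d=-10
r1+r2+r3 = -8
r1r2+r1r3+r2r3 = 9
r1r2r3 = 10


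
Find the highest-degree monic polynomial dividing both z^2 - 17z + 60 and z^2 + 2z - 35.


Factor each:
  z^2 - 17z + 60 = (z - 5)(z - 12)
  z^2 + 2z - 35 = (z - 5)(z + 7)
Common monic factor: z - 5


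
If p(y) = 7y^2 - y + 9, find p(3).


Using direct substitution:
  7 * (3)^2 = 63
  -1 * (3)^1 = -3
  constant: 9
Sum = 63 - 3 + 9 = 69


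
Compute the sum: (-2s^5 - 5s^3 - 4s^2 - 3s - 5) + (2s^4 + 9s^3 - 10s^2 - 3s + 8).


Align terms by degree and add:
  -2s^5 - 5s^3 - 4s^2 - 3s - 5
+ 2s^4 + 9s^3 - 10s^2 - 3s + 8
= -2s^5 + 2s^4 + 4s^3 - 14s^2 - 6s + 3


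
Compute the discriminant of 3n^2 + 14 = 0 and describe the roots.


D = b^2 - 4ac = (0)^2 - 4(3)(14) = 0 - 168 = -168
Since D < 0: two complex conjugate roots (no real roots)


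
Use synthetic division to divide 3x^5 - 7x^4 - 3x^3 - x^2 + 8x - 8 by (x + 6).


Synthetic division with c = -6. Coefficients: 3, -7, -3, -1, 8, -8
Bring down 3.
  3 * -6 = -18; -18 - 7 = -25
  -25 * -6 = 150; 150 - 3 = 147
  147 * -6 = -882; -882 - 1 = -883
  -883 * -6 = 5298; 5298 + 8 = 5306
  5306 * -6 = -31836; -31836 - 8 = -31844
Quotient: 3x^4 - 25x^3 + 147x^2 - 883x + 5306, Remainder: -31844


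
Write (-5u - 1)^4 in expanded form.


Expand (-5u - 1)^4 by repeated multiplication:
  (-5u - 1)^2 = 25u^2 + 10u + 1
  (-5u - 1)^3 = -125u^3 - 75u^2 - 15u - 1
= 625u^4 + 500u^3 + 150u^2 + 20u + 1


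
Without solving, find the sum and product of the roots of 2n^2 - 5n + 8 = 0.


For an^2+bn+c=0: sum = -b/a, product = c/a.
a=2, b=-5, c=8
Sum = -(-5)/2 = 5/2
Product = (8)/2 = 4


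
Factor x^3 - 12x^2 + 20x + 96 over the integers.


Try integer roots (divisors of 96). x=8: p(8)=0.
Divide out (x - 8): quotient is x^2 - 4x - 12.
Factor the quadratic: (x + 2)(x - 6)
Result: (x - 8)(x + 2)(x - 6)


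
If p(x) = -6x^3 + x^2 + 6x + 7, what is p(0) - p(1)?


p(0) = 7
p(1) = 8
p(0) - p(1) = 7 - 8 = -1


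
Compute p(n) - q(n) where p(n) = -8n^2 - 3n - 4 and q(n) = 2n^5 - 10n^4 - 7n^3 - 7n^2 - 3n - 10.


Distribute the minus sign:
  (-8n^2 - 3n - 4)
- (2n^5 - 10n^4 - 7n^3 - 7n^2 - 3n - 10)
Negate second polynomial: -2n^5 + 10n^4 + 7n^3 + 7n^2 + 3n + 10
Add: -2n^5 + 10n^4 + 7n^3 - n^2 + 6


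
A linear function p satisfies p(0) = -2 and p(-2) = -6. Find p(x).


p(x) = mx + b. Using p(0)=-2, p(-2)=-6:
m = (-2 + 6)/(0 + 2) = 4/2 = 2
b = -2 - m*(0) = -2 = -2
p(x) = 2x - 2


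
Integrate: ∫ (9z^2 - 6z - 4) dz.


Reverse power rule on each term:
  ∫ 9z^2 dz = 3z^3
  ∫ -6z dz = -3z^2
  ∫ -4 dz = -4z
F(z) = 3z^3 - 3z^2 - 4z + C


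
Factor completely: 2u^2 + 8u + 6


Roots satisfy r1 + r2 = -b/a = -4 and r1*r2 = c/a = 3.
So r1 = -1, r2 = -3.
2u^2 + 8u + 6 = 2(u - r1)(u - r2) = 2(u + 1)(u + 3)


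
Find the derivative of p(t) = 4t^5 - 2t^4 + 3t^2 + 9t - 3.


Apply the power rule term by term:
  d/dt(4t^5) = 20t^4
  d/dt(-2t^4) = -8t^3
  d/dt(3t^2) = 6t
  d/dt(9t) = 9
  d/dt(-3) = 0
p'(t) = 20t^4 - 8t^3 + 6t + 9


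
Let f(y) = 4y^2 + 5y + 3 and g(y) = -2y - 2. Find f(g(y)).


Substitute g(y) into f:
f(g(y)) = 4*(-2y - 2)^2 + 5*(-2y - 2) + 3
(-2y - 2)^2 = 4y^2 + 8y + 4
Expand and combine: 16y^2 + 22y + 9


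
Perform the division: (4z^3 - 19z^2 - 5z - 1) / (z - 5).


(4z^3 - 19z^2 - 5z - 1) / (z - 5)
Step 1: 4z^2 * (z - 5) = 4z^3 - 20z^2; subtract.
Step 2: z * (z - 5) = z^2 - 5z; subtract.
Step 3: 0 * (z - 5) = 0; subtract.
Quotient: 4z^2 + z, Remainder: -1


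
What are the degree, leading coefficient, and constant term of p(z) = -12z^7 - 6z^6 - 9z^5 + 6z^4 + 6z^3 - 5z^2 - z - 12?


Highest power of z is 7, with coefficient -12. Constant term is -12.
Degree = 7, leading coefficient = -12, constant term = -12


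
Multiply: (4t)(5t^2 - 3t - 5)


Distribute each term of the first polynomial:
  (4t)(5t^2 - 3t - 5) = 20t^3 - 12t^2 - 20t
Sum: 20t^3 - 12t^2 - 20t


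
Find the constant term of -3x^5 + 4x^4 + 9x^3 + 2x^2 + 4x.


Read off the constant term: 0


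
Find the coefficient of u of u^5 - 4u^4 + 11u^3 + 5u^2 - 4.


Read off the coefficient of u: 0


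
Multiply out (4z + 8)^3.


Expand (4z + 8)^3 by repeated multiplication:
  (4z + 8)^2 = 16z^2 + 64z + 64
= 64z^3 + 384z^2 + 768z + 512


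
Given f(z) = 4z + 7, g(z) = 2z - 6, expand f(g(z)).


Substitute g(z) into f:
f(g(z)) = 4*(2z - 6) + 7
Expand and combine: 8z - 17


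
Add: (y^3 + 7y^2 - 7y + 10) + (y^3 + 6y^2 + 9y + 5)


Align terms by degree and add:
  y^3 + 7y^2 - 7y + 10
+ y^3 + 6y^2 + 9y + 5
= 2y^3 + 13y^2 + 2y + 15


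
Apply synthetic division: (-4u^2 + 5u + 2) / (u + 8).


Synthetic division with c = -8. Coefficients: -4, 5, 2
Bring down -4.
  -4 * -8 = 32; 32 + 5 = 37
  37 * -8 = -296; -296 + 2 = -294
Quotient: -4u + 37, Remainder: -294


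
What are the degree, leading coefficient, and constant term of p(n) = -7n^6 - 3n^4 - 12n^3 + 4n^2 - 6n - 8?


Highest power of n is 6, with coefficient -7. Constant term is -8.
Degree = 6, leading coefficient = -7, constant term = -8


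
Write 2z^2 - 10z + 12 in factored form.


Roots satisfy r1 + r2 = -b/a = 5 and r1*r2 = c/a = 6.
So r1 = 3, r2 = 2.
2z^2 - 10z + 12 = 2(z - r1)(z - r2) = 2(z - 3)(z - 2)


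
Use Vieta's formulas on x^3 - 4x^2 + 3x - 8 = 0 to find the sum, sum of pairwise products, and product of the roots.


Monic cubic x^3+bx^2+cx+d=0: sum=-b, pairwise sum=c, product=-d.
b=-4, c=3, d=-8
r1+r2+r3 = 4
r1r2+r1r3+r2r3 = 3
r1r2r3 = 8


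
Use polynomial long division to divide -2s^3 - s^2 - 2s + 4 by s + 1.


(-2s^3 - s^2 - 2s + 4) / (s + 1)
Step 1: -2s^2 * (s + 1) = -2s^3 - 2s^2; subtract.
Step 2: s * (s + 1) = s^2 + s; subtract.
Step 3: -3 * (s + 1) = -3s - 3; subtract.
Quotient: -2s^2 + s - 3, Remainder: 7


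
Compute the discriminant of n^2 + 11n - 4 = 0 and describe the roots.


D = b^2 - 4ac = (11)^2 - 4(1)(-4) = 121 + 16 = 137
Since D > 0: two distinct irrational roots


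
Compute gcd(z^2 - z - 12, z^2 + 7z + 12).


Factor each:
  z^2 - z - 12 = (z + 3)(z - 4)
  z^2 + 7z + 12 = (z + 3)(z + 4)
Common monic factor: z + 3


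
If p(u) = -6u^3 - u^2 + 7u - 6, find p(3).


Using direct substitution:
  -6 * (3)^3 = -162
  -1 * (3)^2 = -9
  7 * (3)^1 = 21
  constant: -6
Sum = -162 - 9 + 21 - 6 = -156


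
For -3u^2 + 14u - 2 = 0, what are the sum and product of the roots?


For au^2+bu+c=0: sum = -b/a, product = c/a.
a=-3, b=14, c=-2
Sum = -(14)/-3 = 14/3
Product = (-2)/-3 = 2/3


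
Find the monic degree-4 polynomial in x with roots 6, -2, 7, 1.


p(x) = (x - 6)(x + 2)(x - 7)(x - 1)
Expand: x^4 - 12x^3 + 27x^2 + 68x - 84


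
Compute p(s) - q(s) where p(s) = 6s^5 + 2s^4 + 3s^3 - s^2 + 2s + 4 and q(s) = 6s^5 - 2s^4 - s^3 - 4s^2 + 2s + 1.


Distribute the minus sign:
  (6s^5 + 2s^4 + 3s^3 - s^2 + 2s + 4)
- (6s^5 - 2s^4 - s^3 - 4s^2 + 2s + 1)
Negate second polynomial: -6s^5 + 2s^4 + s^3 + 4s^2 - 2s - 1
Add: 4s^4 + 4s^3 + 3s^2 + 3


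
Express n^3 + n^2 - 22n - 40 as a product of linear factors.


Try integer roots (divisors of -40). n=5: p(5)=0.
Divide out (n - 5): quotient is n^2 + 6n + 8.
Factor the quadratic: (n + 4)(n + 2)
Result: (n - 5)(n + 4)(n + 2)


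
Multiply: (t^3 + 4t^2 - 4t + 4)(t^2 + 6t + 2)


Distribute each term of the first polynomial:
  (t^3)(t^2 + 6t + 2) = t^5 + 6t^4 + 2t^3
  (4t^2)(t^2 + 6t + 2) = 4t^4 + 24t^3 + 8t^2
  (-4t)(t^2 + 6t + 2) = -4t^3 - 24t^2 - 8t
  (4)(t^2 + 6t + 2) = 4t^2 + 24t + 8
Sum: t^5 + 10t^4 + 22t^3 - 12t^2 + 16t + 8


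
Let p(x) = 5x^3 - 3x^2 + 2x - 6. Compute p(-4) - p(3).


p(-4) = -382
p(3) = 108
p(-4) - p(3) = -382 - 108 = -490


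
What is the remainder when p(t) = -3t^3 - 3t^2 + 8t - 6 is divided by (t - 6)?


By the Remainder Theorem, the remainder equals p(6):
  -3*(6)^3 = -648
  -3*(6)^2 = -108
  8*(6)^1 = 48
  constant: -6
Sum: -648 - 108 + 48 - 6 = -714


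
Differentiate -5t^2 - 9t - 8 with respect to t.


Apply the power rule term by term:
  d/dt(-5t^2) = -10t
  d/dt(-9t) = -9
  d/dt(-8) = 0
p'(t) = -10t - 9


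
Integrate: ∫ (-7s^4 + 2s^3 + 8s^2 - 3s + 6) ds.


Reverse power rule on each term:
  ∫ -7s^4 ds = -(7/5)s^5
  ∫ 2s^3 ds = (1/2)s^4
  ∫ 8s^2 ds = (8/3)s^3
  ∫ -3s ds = -(3/2)s^2
  ∫ 6 ds = 6s
F(s) = -(7/5)s^5 + (1/2)s^4 + (8/3)s^3 - (3/2)s^2 + 6s + C


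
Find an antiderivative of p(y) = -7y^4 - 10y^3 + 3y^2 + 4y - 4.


Reverse power rule on each term:
  ∫ -7y^4 dy = -(7/5)y^5
  ∫ -10y^3 dy = -(5/2)y^4
  ∫ 3y^2 dy = y^3
  ∫ 4y dy = 2y^2
  ∫ -4 dy = -4y
F(y) = -(7/5)y^5 - (5/2)y^4 + y^3 + 2y^2 - 4y + C


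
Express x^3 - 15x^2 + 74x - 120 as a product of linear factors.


Try integer roots (divisors of -120). x=5: p(5)=0.
Divide out (x - 5): quotient is x^2 - 10x + 24.
Factor the quadratic: (x - 6)(x - 4)
Result: (x - 5)(x - 6)(x - 4)


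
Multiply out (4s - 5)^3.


Expand (4s - 5)^3 by repeated multiplication:
  (4s - 5)^2 = 16s^2 - 40s + 25
= 64s^3 - 240s^2 + 300s - 125


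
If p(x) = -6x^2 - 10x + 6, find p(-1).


Using direct substitution:
  -6 * (-1)^2 = -6
  -10 * (-1)^1 = 10
  constant: 6
Sum = -6 + 10 + 6 = 10


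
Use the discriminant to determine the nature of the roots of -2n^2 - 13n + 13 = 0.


D = b^2 - 4ac = (-13)^2 - 4(-2)(13) = 169 + 104 = 273
Since D > 0: two distinct irrational roots


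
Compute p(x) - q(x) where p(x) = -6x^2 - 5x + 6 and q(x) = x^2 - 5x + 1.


Distribute the minus sign:
  (-6x^2 - 5x + 6)
- (x^2 - 5x + 1)
Negate second polynomial: -x^2 + 5x - 1
Add: -7x^2 + 5


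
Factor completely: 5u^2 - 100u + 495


Roots satisfy r1 + r2 = -b/a = 20 and r1*r2 = c/a = 99.
So r1 = 9, r2 = 11.
5u^2 - 100u + 495 = 5(u - r1)(u - r2) = 5(u - 9)(u - 11)


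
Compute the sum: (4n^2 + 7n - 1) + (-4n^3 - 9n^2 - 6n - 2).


Align terms by degree and add:
  4n^2 + 7n - 1
  -4n^3 - 9n^2 - 6n - 2
= -4n^3 - 5n^2 + n - 3


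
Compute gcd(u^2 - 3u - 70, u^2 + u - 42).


Factor each:
  u^2 - 3u - 70 = (u + 7)(u - 10)
  u^2 + u - 42 = (u + 7)(u - 6)
Common monic factor: u + 7


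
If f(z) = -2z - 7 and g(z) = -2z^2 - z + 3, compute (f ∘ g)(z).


Substitute g(z) into f:
f(g(z)) = -2*(-2z^2 - z + 3) + (-7)
Expand and combine: 4z^2 + 2z - 13


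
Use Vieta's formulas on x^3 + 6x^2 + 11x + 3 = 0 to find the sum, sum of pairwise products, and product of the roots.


Monic cubic x^3+bx^2+cx+d=0: sum=-b, pairwise sum=c, product=-d.
b=6, c=11, d=3
r1+r2+r3 = -6
r1r2+r1r3+r2r3 = 11
r1r2r3 = -3


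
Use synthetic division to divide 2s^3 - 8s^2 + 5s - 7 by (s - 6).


Synthetic division with c = 6. Coefficients: 2, -8, 5, -7
Bring down 2.
  2 * 6 = 12; 12 - 8 = 4
  4 * 6 = 24; 24 + 5 = 29
  29 * 6 = 174; 174 - 7 = 167
Quotient: 2s^2 + 4s + 29, Remainder: 167


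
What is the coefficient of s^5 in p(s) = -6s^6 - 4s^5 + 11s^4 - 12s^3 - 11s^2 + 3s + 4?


Read off the coefficient of s^5: -4


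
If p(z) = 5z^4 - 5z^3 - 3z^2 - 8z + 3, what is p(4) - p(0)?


p(4) = 883
p(0) = 3
p(4) - p(0) = 883 - 3 = 880


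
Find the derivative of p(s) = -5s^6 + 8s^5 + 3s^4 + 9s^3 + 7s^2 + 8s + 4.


Apply the power rule term by term:
  d/ds(-5s^6) = -30s^5
  d/ds(8s^5) = 40s^4
  d/ds(3s^4) = 12s^3
  d/ds(9s^3) = 27s^2
  d/ds(7s^2) = 14s
  d/ds(8s) = 8
  d/ds(4) = 0
p'(s) = -30s^5 + 40s^4 + 12s^3 + 27s^2 + 14s + 8


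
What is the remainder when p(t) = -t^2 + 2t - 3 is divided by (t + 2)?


By the Remainder Theorem, the remainder equals p(-2):
  -1*(-2)^2 = -4
  2*(-2)^1 = -4
  constant: -3
Sum: -4 - 4 - 3 = -11


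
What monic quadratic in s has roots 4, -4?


p(s) = (s - 4)(s + 4)
Expand: s^2 - 16


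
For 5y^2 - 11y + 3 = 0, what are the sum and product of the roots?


For ay^2+by+c=0: sum = -b/a, product = c/a.
a=5, b=-11, c=3
Sum = -(-11)/5 = 11/5
Product = (3)/5 = 3/5


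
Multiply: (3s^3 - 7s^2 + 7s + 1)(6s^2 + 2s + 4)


Distribute each term of the first polynomial:
  (3s^3)(6s^2 + 2s + 4) = 18s^5 + 6s^4 + 12s^3
  (-7s^2)(6s^2 + 2s + 4) = -42s^4 - 14s^3 - 28s^2
  (7s)(6s^2 + 2s + 4) = 42s^3 + 14s^2 + 28s
  (1)(6s^2 + 2s + 4) = 6s^2 + 2s + 4
Sum: 18s^5 - 36s^4 + 40s^3 - 8s^2 + 30s + 4


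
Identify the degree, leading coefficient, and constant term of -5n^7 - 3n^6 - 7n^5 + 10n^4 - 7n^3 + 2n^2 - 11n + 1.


Highest power of n is 7, with coefficient -5. Constant term is 1.
Degree = 7, leading coefficient = -5, constant term = 1


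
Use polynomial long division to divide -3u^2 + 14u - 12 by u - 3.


(-3u^2 + 14u - 12) / (u - 3)
Step 1: -3u * (u - 3) = -3u^2 + 9u; subtract.
Step 2: 5 * (u - 3) = 5u - 15; subtract.
Quotient: -3u + 5, Remainder: 3


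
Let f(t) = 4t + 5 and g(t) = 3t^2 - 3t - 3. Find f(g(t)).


Substitute g(t) into f:
f(g(t)) = 4*(3t^2 - 3t - 3) + 5
Expand and combine: 12t^2 - 12t - 7


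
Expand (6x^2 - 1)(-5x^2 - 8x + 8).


Distribute each term of the first polynomial:
  (6x^2)(-5x^2 - 8x + 8) = -30x^4 - 48x^3 + 48x^2
  (-1)(-5x^2 - 8x + 8) = 5x^2 + 8x - 8
Sum: -30x^4 - 48x^3 + 53x^2 + 8x - 8


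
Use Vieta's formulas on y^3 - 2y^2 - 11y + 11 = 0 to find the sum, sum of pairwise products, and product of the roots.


Monic cubic y^3+by^2+cy+d=0: sum=-b, pairwise sum=c, product=-d.
b=-2, c=-11, d=11
r1+r2+r3 = 2
r1r2+r1r3+r2r3 = -11
r1r2r3 = -11


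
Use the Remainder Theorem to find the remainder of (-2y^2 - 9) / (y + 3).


By the Remainder Theorem, the remainder equals p(-3):
  -2*(-3)^2 = -18
  0*(-3)^1 = 0
  constant: -9
Sum: -18 + 0 - 9 = -27


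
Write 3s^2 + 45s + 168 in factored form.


Roots satisfy r1 + r2 = -b/a = -15 and r1*r2 = c/a = 56.
So r1 = -8, r2 = -7.
3s^2 + 45s + 168 = 3(s - r1)(s - r2) = 3(s + 8)(s + 7)


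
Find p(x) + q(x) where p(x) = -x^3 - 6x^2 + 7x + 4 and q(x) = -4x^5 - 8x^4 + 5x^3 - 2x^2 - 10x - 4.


Align terms by degree and add:
  -x^3 - 6x^2 + 7x + 4
  -4x^5 - 8x^4 + 5x^3 - 2x^2 - 10x - 4
= -4x^5 - 8x^4 + 4x^3 - 8x^2 - 3x


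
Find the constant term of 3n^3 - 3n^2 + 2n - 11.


Read off the constant term: -11


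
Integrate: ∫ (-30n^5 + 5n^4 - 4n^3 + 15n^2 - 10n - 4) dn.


Reverse power rule on each term:
  ∫ -30n^5 dn = -5n^6
  ∫ 5n^4 dn = n^5
  ∫ -4n^3 dn = -n^4
  ∫ 15n^2 dn = 5n^3
  ∫ -10n dn = -5n^2
  ∫ -4 dn = -4n
F(n) = -5n^6 + n^5 - n^4 + 5n^3 - 5n^2 - 4n + C


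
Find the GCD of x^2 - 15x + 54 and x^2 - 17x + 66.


Factor each:
  x^2 - 15x + 54 = (x - 6)(x - 9)
  x^2 - 17x + 66 = (x - 6)(x - 11)
Common monic factor: x - 6


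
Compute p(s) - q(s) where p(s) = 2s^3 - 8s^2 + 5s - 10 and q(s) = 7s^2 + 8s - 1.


Distribute the minus sign:
  (2s^3 - 8s^2 + 5s - 10)
- (7s^2 + 8s - 1)
Negate second polynomial: -7s^2 - 8s + 1
Add: 2s^3 - 15s^2 - 3s - 9


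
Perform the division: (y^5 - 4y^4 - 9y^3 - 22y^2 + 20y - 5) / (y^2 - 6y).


(y^5 - 4y^4 - 9y^3 - 22y^2 + 20y - 5) / (y^2 - 6y)
Step 1: y^3 * (y^2 - 6y) = y^5 - 6y^4; subtract.
Step 2: 2y^2 * (y^2 - 6y) = 2y^4 - 12y^3; subtract.
Step 3: 3y * (y^2 - 6y) = 3y^3 - 18y^2; subtract.
Step 4: -4 * (y^2 - 6y) = -4y^2 + 24y; subtract.
Quotient: y^3 + 2y^2 + 3y - 4, Remainder: -4y - 5


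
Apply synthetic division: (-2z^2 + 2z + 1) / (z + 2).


Synthetic division with c = -2. Coefficients: -2, 2, 1
Bring down -2.
  -2 * -2 = 4; 4 + 2 = 6
  6 * -2 = -12; -12 + 1 = -11
Quotient: -2z + 6, Remainder: -11


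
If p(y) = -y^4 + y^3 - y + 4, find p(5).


Using direct substitution:
  -1 * (5)^4 = -625
  1 * (5)^3 = 125
  0 * (5)^2 = 0
  -1 * (5)^1 = -5
  constant: 4
Sum = -625 + 125 + 0 - 5 + 4 = -501


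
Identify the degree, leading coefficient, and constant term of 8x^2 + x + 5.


Highest power of x is 2, with coefficient 8. Constant term is 5.
Degree = 2, leading coefficient = 8, constant term = 5


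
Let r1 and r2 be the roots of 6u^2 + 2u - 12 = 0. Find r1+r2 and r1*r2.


For au^2+bu+c=0: sum = -b/a, product = c/a.
a=6, b=2, c=-12
Sum = -(2)/6 = -1/3
Product = (-12)/6 = -2


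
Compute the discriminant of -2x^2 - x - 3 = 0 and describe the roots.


D = b^2 - 4ac = (-1)^2 - 4(-2)(-3) = 1 - 24 = -23
Since D < 0: two complex conjugate roots (no real roots)


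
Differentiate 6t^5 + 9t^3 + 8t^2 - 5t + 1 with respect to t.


Apply the power rule term by term:
  d/dt(6t^5) = 30t^4
  d/dt(9t^3) = 27t^2
  d/dt(8t^2) = 16t
  d/dt(-5t) = -5
  d/dt(1) = 0
p'(t) = 30t^4 + 27t^2 + 16t - 5


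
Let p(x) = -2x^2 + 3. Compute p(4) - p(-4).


p(4) = -29
p(-4) = -29
p(4) - p(-4) = -29 + 29 = 0


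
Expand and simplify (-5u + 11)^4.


Expand (-5u + 11)^4 by repeated multiplication:
  (-5u + 11)^2 = 25u^2 - 110u + 121
  (-5u + 11)^3 = -125u^3 + 825u^2 - 1815u + 1331
= 625u^4 - 5500u^3 + 18150u^2 - 26620u + 14641


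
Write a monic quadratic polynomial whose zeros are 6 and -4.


p(t) = (t - 6)(t + 4)
Expand: t^2 - 2t - 24


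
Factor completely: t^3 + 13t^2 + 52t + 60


Try integer roots (divisors of 60). t=-5: p(-5)=0.
Divide out (t + 5): quotient is t^2 + 8t + 12.
Factor the quadratic: (t + 2)(t + 6)
Result: (t + 5)(t + 2)(t + 6)


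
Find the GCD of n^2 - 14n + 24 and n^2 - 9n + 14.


Factor each:
  n^2 - 14n + 24 = (n - 2)(n - 12)
  n^2 - 9n + 14 = (n - 2)(n - 7)
Common monic factor: n - 2


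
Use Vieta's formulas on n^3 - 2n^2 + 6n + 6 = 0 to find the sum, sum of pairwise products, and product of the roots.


Monic cubic n^3+bn^2+cn+d=0: sum=-b, pairwise sum=c, product=-d.
b=-2, c=6, d=6
r1+r2+r3 = 2
r1r2+r1r3+r2r3 = 6
r1r2r3 = -6


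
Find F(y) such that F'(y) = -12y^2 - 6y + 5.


Reverse power rule on each term:
  ∫ -12y^2 dy = -4y^3
  ∫ -6y dy = -3y^2
  ∫ 5 dy = 5y
F(y) = -4y^3 - 3y^2 + 5y + C


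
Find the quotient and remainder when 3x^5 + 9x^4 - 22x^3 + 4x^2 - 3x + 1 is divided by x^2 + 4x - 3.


(3x^5 + 9x^4 - 22x^3 + 4x^2 - 3x + 1) / (x^2 + 4x - 3)
Step 1: 3x^3 * (x^2 + 4x - 3) = 3x^5 + 12x^4 - 9x^3; subtract.
Step 2: -3x^2 * (x^2 + 4x - 3) = -3x^4 - 12x^3 + 9x^2; subtract.
Step 3: -x * (x^2 + 4x - 3) = -x^3 - 4x^2 + 3x; subtract.
Step 4: -1 * (x^2 + 4x - 3) = -x^2 - 4x + 3; subtract.
Quotient: 3x^3 - 3x^2 - x - 1, Remainder: -2x - 2


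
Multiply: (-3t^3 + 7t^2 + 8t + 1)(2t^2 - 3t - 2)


Distribute each term of the first polynomial:
  (-3t^3)(2t^2 - 3t - 2) = -6t^5 + 9t^4 + 6t^3
  (7t^2)(2t^2 - 3t - 2) = 14t^4 - 21t^3 - 14t^2
  (8t)(2t^2 - 3t - 2) = 16t^3 - 24t^2 - 16t
  (1)(2t^2 - 3t - 2) = 2t^2 - 3t - 2
Sum: -6t^5 + 23t^4 + t^3 - 36t^2 - 19t - 2


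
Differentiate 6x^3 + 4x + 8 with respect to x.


Apply the power rule term by term:
  d/dx(6x^3) = 18x^2
  d/dx(4x) = 4
  d/dx(8) = 0
p'(x) = 18x^2 + 4


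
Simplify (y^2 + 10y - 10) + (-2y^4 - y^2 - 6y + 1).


Align terms by degree and add:
  y^2 + 10y - 10
  -2y^4 - y^2 - 6y + 1
= -2y^4 + 4y - 9


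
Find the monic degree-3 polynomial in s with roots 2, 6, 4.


p(s) = (s - 2)(s - 6)(s - 4)
Expand: s^3 - 12s^2 + 44s - 48


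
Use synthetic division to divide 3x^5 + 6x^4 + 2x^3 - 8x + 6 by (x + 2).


Synthetic division with c = -2. Coefficients: 3, 6, 2, 0, -8, 6
Bring down 3.
  3 * -2 = -6; -6 + 6 = 0
  0 * -2 = 0; 0 + 2 = 2
  2 * -2 = -4; -4 + 0 = -4
  -4 * -2 = 8; 8 - 8 = 0
  0 * -2 = 0; 0 + 6 = 6
Quotient: 3x^4 + 2x^2 - 4x, Remainder: 6


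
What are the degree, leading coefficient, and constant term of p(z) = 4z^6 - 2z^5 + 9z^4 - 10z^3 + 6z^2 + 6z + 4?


Highest power of z is 6, with coefficient 4. Constant term is 4.
Degree = 6, leading coefficient = 4, constant term = 4


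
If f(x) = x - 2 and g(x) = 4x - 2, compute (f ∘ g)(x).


Substitute g(x) into f:
f(g(x)) = 1*(4x - 2) + (-2)
Expand and combine: 4x - 4


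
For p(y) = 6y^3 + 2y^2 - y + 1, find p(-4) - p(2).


p(-4) = -347
p(2) = 55
p(-4) - p(2) = -347 - 55 = -402


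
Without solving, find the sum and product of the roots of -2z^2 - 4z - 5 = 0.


For az^2+bz+c=0: sum = -b/a, product = c/a.
a=-2, b=-4, c=-5
Sum = -(-4)/-2 = -2
Product = (-5)/-2 = 5/2


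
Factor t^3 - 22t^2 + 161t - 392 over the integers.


Try integer roots (divisors of -392). t=8: p(8)=0.
Divide out (t - 8): quotient is t^2 - 14t + 49.
Factor the quadratic: (t - 7)(t - 7)
Result: (t - 8)(t - 7)(t - 7)


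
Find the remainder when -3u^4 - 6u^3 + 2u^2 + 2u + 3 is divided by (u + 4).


By the Remainder Theorem, the remainder equals p(-4):
  -3*(-4)^4 = -768
  -6*(-4)^3 = 384
  2*(-4)^2 = 32
  2*(-4)^1 = -8
  constant: 3
Sum: -768 + 384 + 32 - 8 + 3 = -357


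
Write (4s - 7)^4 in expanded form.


Expand (4s - 7)^4 by repeated multiplication:
  (4s - 7)^2 = 16s^2 - 56s + 49
  (4s - 7)^3 = 64s^3 - 336s^2 + 588s - 343
= 256s^4 - 1792s^3 + 4704s^2 - 5488s + 2401


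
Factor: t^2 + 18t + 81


Roots satisfy r1 + r2 = -b/a = -18 and r1*r2 = c/a = 81.
So r1 = -9, r2 = -9.
t^2 + 18t + 81 = (t - r1)(t - r2) = (t + 9)(t + 9)


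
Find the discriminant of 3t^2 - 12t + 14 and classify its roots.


D = b^2 - 4ac = (-12)^2 - 4(3)(14) = 144 - 168 = -24
Since D < 0: two complex conjugate roots (no real roots)


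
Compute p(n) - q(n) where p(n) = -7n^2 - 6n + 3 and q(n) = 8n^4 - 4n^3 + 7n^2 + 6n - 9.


Distribute the minus sign:
  (-7n^2 - 6n + 3)
- (8n^4 - 4n^3 + 7n^2 + 6n - 9)
Negate second polynomial: -8n^4 + 4n^3 - 7n^2 - 6n + 9
Add: -8n^4 + 4n^3 - 14n^2 - 12n + 12


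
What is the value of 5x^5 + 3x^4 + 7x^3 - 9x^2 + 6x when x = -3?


Using direct substitution:
  5 * (-3)^5 = -1215
  3 * (-3)^4 = 243
  7 * (-3)^3 = -189
  -9 * (-3)^2 = -81
  6 * (-3)^1 = -18
  constant: 0
Sum = -1215 + 243 - 189 - 81 - 18 + 0 = -1260


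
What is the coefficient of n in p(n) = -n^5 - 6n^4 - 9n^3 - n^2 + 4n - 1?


Read off the coefficient of n: 4


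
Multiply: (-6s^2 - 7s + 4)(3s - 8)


Distribute each term of the first polynomial:
  (-6s^2)(3s - 8) = -18s^3 + 48s^2
  (-7s)(3s - 8) = -21s^2 + 56s
  (4)(3s - 8) = 12s - 32
Sum: -18s^3 + 27s^2 + 68s - 32


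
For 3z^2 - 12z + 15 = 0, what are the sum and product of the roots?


For az^2+bz+c=0: sum = -b/a, product = c/a.
a=3, b=-12, c=15
Sum = -(-12)/3 = 4
Product = (15)/3 = 5


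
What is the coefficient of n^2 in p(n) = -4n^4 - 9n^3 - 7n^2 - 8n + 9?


Read off the coefficient of n^2: -7


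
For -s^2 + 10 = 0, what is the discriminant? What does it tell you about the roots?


D = b^2 - 4ac = (0)^2 - 4(-1)(10) = 0 + 40 = 40
Since D > 0: two distinct irrational roots


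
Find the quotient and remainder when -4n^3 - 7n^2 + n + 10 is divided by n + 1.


(-4n^3 - 7n^2 + n + 10) / (n + 1)
Step 1: -4n^2 * (n + 1) = -4n^3 - 4n^2; subtract.
Step 2: -3n * (n + 1) = -3n^2 - 3n; subtract.
Step 3: 4 * (n + 1) = 4n + 4; subtract.
Quotient: -4n^2 - 3n + 4, Remainder: 6


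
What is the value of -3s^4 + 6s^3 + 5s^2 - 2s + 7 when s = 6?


Using direct substitution:
  -3 * (6)^4 = -3888
  6 * (6)^3 = 1296
  5 * (6)^2 = 180
  -2 * (6)^1 = -12
  constant: 7
Sum = -3888 + 1296 + 180 - 12 + 7 = -2417


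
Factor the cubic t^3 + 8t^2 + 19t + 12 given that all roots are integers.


Try integer roots (divisors of 12). t=-4: p(-4)=0.
Divide out (t + 4): quotient is t^2 + 4t + 3.
Factor the quadratic: (t + 1)(t + 3)
Result: (t + 4)(t + 1)(t + 3)


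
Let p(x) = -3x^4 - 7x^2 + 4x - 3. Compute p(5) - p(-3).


p(5) = -2033
p(-3) = -321
p(5) - p(-3) = -2033 + 321 = -1712


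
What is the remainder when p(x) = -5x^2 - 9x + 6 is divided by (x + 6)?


By the Remainder Theorem, the remainder equals p(-6):
  -5*(-6)^2 = -180
  -9*(-6)^1 = 54
  constant: 6
Sum: -180 + 54 + 6 = -120


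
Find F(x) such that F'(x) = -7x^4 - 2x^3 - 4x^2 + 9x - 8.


Reverse power rule on each term:
  ∫ -7x^4 dx = -(7/5)x^5
  ∫ -2x^3 dx = -(1/2)x^4
  ∫ -4x^2 dx = -(4/3)x^3
  ∫ 9x dx = (9/2)x^2
  ∫ -8 dx = -8x
F(x) = -(7/5)x^5 - (1/2)x^4 - (4/3)x^3 + (9/2)x^2 - 8x + C


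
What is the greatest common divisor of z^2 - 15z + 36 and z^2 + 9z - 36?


Factor each:
  z^2 - 15z + 36 = (z - 3)(z - 12)
  z^2 + 9z - 36 = (z - 3)(z + 12)
Common monic factor: z - 3


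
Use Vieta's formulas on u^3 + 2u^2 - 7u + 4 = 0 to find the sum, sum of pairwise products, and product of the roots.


Monic cubic u^3+bu^2+cu+d=0: sum=-b, pairwise sum=c, product=-d.
b=2, c=-7, d=4
r1+r2+r3 = -2
r1r2+r1r3+r2r3 = -7
r1r2r3 = -4


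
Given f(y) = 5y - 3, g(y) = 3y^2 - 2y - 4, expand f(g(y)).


Substitute g(y) into f:
f(g(y)) = 5*(3y^2 - 2y - 4) + (-3)
Expand and combine: 15y^2 - 10y - 23


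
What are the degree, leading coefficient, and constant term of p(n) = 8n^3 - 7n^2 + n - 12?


Highest power of n is 3, with coefficient 8. Constant term is -12.
Degree = 3, leading coefficient = 8, constant term = -12


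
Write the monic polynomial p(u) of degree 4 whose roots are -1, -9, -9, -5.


p(u) = (u + 1)(u + 9)(u + 9)(u + 5)
Expand: u^4 + 24u^3 + 194u^2 + 576u + 405


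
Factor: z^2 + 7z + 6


Roots satisfy r1 + r2 = -b/a = -7 and r1*r2 = c/a = 6.
So r1 = -6, r2 = -1.
z^2 + 7z + 6 = (z - r1)(z - r2) = (z + 6)(z + 1)


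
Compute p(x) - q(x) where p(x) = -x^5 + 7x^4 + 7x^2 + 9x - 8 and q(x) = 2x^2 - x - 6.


Distribute the minus sign:
  (-x^5 + 7x^4 + 7x^2 + 9x - 8)
- (2x^2 - x - 6)
Negate second polynomial: -2x^2 + x + 6
Add: -x^5 + 7x^4 + 5x^2 + 10x - 2


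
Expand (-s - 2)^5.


Expand (-s - 2)^5 by repeated multiplication:
  (-s - 2)^2 = s^2 + 4s + 4
  (-s - 2)^3 = -s^3 - 6s^2 - 12s - 8
  (-s - 2)^4 = s^4 + 8s^3 + 24s^2 + 32s + 16
= -s^5 - 10s^4 - 40s^3 - 80s^2 - 80s - 32


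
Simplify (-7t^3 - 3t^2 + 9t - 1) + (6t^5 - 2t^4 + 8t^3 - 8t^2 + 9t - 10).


Align terms by degree and add:
  -7t^3 - 3t^2 + 9t - 1
+ 6t^5 - 2t^4 + 8t^3 - 8t^2 + 9t - 10
= 6t^5 - 2t^4 + t^3 - 11t^2 + 18t - 11


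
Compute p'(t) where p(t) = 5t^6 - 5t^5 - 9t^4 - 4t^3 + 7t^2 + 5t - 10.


Apply the power rule term by term:
  d/dt(5t^6) = 30t^5
  d/dt(-5t^5) = -25t^4
  d/dt(-9t^4) = -36t^3
  d/dt(-4t^3) = -12t^2
  d/dt(7t^2) = 14t
  d/dt(5t) = 5
  d/dt(-10) = 0
p'(t) = 30t^5 - 25t^4 - 36t^3 - 12t^2 + 14t + 5


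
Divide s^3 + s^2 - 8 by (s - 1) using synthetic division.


Synthetic division with c = 1. Coefficients: 1, 1, 0, -8
Bring down 1.
  1 * 1 = 1; 1 + 1 = 2
  2 * 1 = 2; 2 + 0 = 2
  2 * 1 = 2; 2 - 8 = -6
Quotient: s^2 + 2s + 2, Remainder: -6


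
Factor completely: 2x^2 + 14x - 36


Roots satisfy r1 + r2 = -b/a = -7 and r1*r2 = c/a = -18.
So r1 = 2, r2 = -9.
2x^2 + 14x - 36 = 2(x - r1)(x - r2) = 2(x - 2)(x + 9)


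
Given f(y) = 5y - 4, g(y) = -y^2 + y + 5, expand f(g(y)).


Substitute g(y) into f:
f(g(y)) = 5*(-y^2 + y + 5) + (-4)
Expand and combine: -5y^2 + 5y + 21


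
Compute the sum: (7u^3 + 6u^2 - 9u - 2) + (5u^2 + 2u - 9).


Align terms by degree and add:
  7u^3 + 6u^2 - 9u - 2
+ 5u^2 + 2u - 9
= 7u^3 + 11u^2 - 7u - 11


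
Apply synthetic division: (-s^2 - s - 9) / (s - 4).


Synthetic division with c = 4. Coefficients: -1, -1, -9
Bring down -1.
  -1 * 4 = -4; -4 - 1 = -5
  -5 * 4 = -20; -20 - 9 = -29
Quotient: -s - 5, Remainder: -29


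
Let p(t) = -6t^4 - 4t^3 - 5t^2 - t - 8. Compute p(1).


Using direct substitution:
  -6 * (1)^4 = -6
  -4 * (1)^3 = -4
  -5 * (1)^2 = -5
  -1 * (1)^1 = -1
  constant: -8
Sum = -6 - 4 - 5 - 1 - 8 = -24


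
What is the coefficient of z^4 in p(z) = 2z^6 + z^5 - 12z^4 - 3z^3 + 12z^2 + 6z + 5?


Read off the coefficient of z^4: -12


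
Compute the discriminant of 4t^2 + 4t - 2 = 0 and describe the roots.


D = b^2 - 4ac = (4)^2 - 4(4)(-2) = 16 + 32 = 48
Since D > 0: two distinct irrational roots


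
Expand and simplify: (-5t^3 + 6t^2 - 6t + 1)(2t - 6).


Distribute each term of the first polynomial:
  (-5t^3)(2t - 6) = -10t^4 + 30t^3
  (6t^2)(2t - 6) = 12t^3 - 36t^2
  (-6t)(2t - 6) = -12t^2 + 36t
  (1)(2t - 6) = 2t - 6
Sum: -10t^4 + 42t^3 - 48t^2 + 38t - 6


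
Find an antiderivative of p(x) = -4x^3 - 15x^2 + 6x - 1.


Reverse power rule on each term:
  ∫ -4x^3 dx = -x^4
  ∫ -15x^2 dx = -5x^3
  ∫ 6x dx = 3x^2
  ∫ -1 dx = -x
F(x) = -x^4 - 5x^3 + 3x^2 - x + C
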